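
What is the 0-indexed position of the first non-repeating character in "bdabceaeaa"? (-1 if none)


Input: bdabceaeaa
Character frequencies:
  'a': 4
  'b': 2
  'c': 1
  'd': 1
  'e': 2
Scanning left to right for freq == 1:
  Position 0 ('b'): freq=2, skip
  Position 1 ('d'): unique! => answer = 1

1


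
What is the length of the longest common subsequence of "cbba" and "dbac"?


LCS of "cbba" and "dbac"
DP table:
           d    b    a    c
      0    0    0    0    0
  c   0    0    0    0    1
  b   0    0    1    1    1
  b   0    0    1    1    1
  a   0    0    1    2    2
LCS length = dp[4][4] = 2

2


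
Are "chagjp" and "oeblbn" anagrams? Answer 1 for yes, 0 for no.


Strings: "chagjp", "oeblbn"
Sorted first:  acghjp
Sorted second: bbelno
Differ at position 0: 'a' vs 'b' => not anagrams

0


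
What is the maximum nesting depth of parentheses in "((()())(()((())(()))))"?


Input: "((()())(()((())(()))))"
Tracking depth:
  Position 0 '(': depth becomes 1
  Position 1 '(': depth becomes 2
  Position 2 '(': depth becomes 3
  Position 3 ')': depth becomes 2
  Position 4 '(': depth becomes 3
  Position 5 ')': depth becomes 2
  Position 6 ')': depth becomes 1
  Position 7 '(': depth becomes 2
  Position 8 '(': depth becomes 3
  Position 9 ')': depth becomes 2
  Position 10 '(': depth becomes 3
  Position 11 '(': depth becomes 4
  Position 12 '(': depth becomes 5
  Position 13 ')': depth becomes 4
  Position 14 ')': depth becomes 3
  Position 15 '(': depth becomes 4
  Position 16 '(': depth becomes 5
  Position 17 ')': depth becomes 4
  Position 18 ')': depth becomes 3
  Position 19 ')': depth becomes 2
  Position 20 ')': depth becomes 1
  Position 21 ')': depth becomes 0
Maximum depth reached: 5

5


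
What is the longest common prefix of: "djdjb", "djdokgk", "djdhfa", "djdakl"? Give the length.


Words: djdjb, djdokgk, djdhfa, djdakl
  Position 0: all 'd' => match
  Position 1: all 'j' => match
  Position 2: all 'd' => match
  Position 3: ('j', 'o', 'h', 'a') => mismatch, stop
LCP = "djd" (length 3)

3


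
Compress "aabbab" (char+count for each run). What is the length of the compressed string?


Input: aabbab
Runs:
  'a' x 2 => "a2"
  'b' x 2 => "b2"
  'a' x 1 => "a1"
  'b' x 1 => "b1"
Compressed: "a2b2a1b1"
Compressed length: 8

8


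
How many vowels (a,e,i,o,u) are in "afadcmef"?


Input: afadcmef
Checking each character:
  'a' at position 0: vowel (running total: 1)
  'f' at position 1: consonant
  'a' at position 2: vowel (running total: 2)
  'd' at position 3: consonant
  'c' at position 4: consonant
  'm' at position 5: consonant
  'e' at position 6: vowel (running total: 3)
  'f' at position 7: consonant
Total vowels: 3

3


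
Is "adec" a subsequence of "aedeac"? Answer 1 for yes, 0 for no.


Check if "adec" is a subsequence of "aedeac"
Greedy scan:
  Position 0 ('a'): matches sub[0] = 'a'
  Position 1 ('e'): no match needed
  Position 2 ('d'): matches sub[1] = 'd'
  Position 3 ('e'): matches sub[2] = 'e'
  Position 4 ('a'): no match needed
  Position 5 ('c'): matches sub[3] = 'c'
All 4 characters matched => is a subsequence

1


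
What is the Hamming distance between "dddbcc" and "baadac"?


Comparing "dddbcc" and "baadac" position by position:
  Position 0: 'd' vs 'b' => differ
  Position 1: 'd' vs 'a' => differ
  Position 2: 'd' vs 'a' => differ
  Position 3: 'b' vs 'd' => differ
  Position 4: 'c' vs 'a' => differ
  Position 5: 'c' vs 'c' => same
Total differences (Hamming distance): 5

5


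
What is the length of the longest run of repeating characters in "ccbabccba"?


Input: "ccbabccba"
Scanning for longest run:
  Position 1 ('c'): continues run of 'c', length=2
  Position 2 ('b'): new char, reset run to 1
  Position 3 ('a'): new char, reset run to 1
  Position 4 ('b'): new char, reset run to 1
  Position 5 ('c'): new char, reset run to 1
  Position 6 ('c'): continues run of 'c', length=2
  Position 7 ('b'): new char, reset run to 1
  Position 8 ('a'): new char, reset run to 1
Longest run: 'c' with length 2

2


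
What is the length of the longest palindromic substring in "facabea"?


Input: "facabea"
Checking substrings for palindromes:
  [1:4] "aca" (len 3) => palindrome
Longest palindromic substring: "aca" with length 3

3


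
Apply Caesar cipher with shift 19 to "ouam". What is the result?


Caesar cipher: shift "ouam" by 19
  'o' (pos 14) + 19 = pos 7 = 'h'
  'u' (pos 20) + 19 = pos 13 = 'n'
  'a' (pos 0) + 19 = pos 19 = 't'
  'm' (pos 12) + 19 = pos 5 = 'f'
Result: hntf

hntf


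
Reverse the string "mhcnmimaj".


Input: mhcnmimaj
Reading characters right to left:
  Position 8: 'j'
  Position 7: 'a'
  Position 6: 'm'
  Position 5: 'i'
  Position 4: 'm'
  Position 3: 'n'
  Position 2: 'c'
  Position 1: 'h'
  Position 0: 'm'
Reversed: jamimnchm

jamimnchm


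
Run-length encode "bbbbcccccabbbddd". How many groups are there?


Input: bbbbcccccabbbddd
Scanning for consecutive runs:
  Group 1: 'b' x 4 (positions 0-3)
  Group 2: 'c' x 5 (positions 4-8)
  Group 3: 'a' x 1 (positions 9-9)
  Group 4: 'b' x 3 (positions 10-12)
  Group 5: 'd' x 3 (positions 13-15)
Total groups: 5

5


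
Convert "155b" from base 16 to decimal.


Input: "155b" in base 16
Positional expansion:
  Digit '1' (value 1) x 16^3 = 4096
  Digit '5' (value 5) x 16^2 = 1280
  Digit '5' (value 5) x 16^1 = 80
  Digit 'b' (value 11) x 16^0 = 11
Sum = 5467

5467


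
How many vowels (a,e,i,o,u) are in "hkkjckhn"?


Input: hkkjckhn
Checking each character:
  'h' at position 0: consonant
  'k' at position 1: consonant
  'k' at position 2: consonant
  'j' at position 3: consonant
  'c' at position 4: consonant
  'k' at position 5: consonant
  'h' at position 6: consonant
  'n' at position 7: consonant
Total vowels: 0

0


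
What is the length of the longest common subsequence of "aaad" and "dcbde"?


LCS of "aaad" and "dcbde"
DP table:
           d    c    b    d    e
      0    0    0    0    0    0
  a   0    0    0    0    0    0
  a   0    0    0    0    0    0
  a   0    0    0    0    0    0
  d   0    1    1    1    1    1
LCS length = dp[4][5] = 1

1


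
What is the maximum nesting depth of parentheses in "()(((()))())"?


Input: "()(((()))())"
Tracking depth:
  Position 0 '(': depth becomes 1
  Position 1 ')': depth becomes 0
  Position 2 '(': depth becomes 1
  Position 3 '(': depth becomes 2
  Position 4 '(': depth becomes 3
  Position 5 '(': depth becomes 4
  Position 6 ')': depth becomes 3
  Position 7 ')': depth becomes 2
  Position 8 ')': depth becomes 1
  Position 9 '(': depth becomes 2
  Position 10 ')': depth becomes 1
  Position 11 ')': depth becomes 0
Maximum depth reached: 4

4


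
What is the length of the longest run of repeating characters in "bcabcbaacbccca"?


Input: "bcabcbaacbccca"
Scanning for longest run:
  Position 1 ('c'): new char, reset run to 1
  Position 2 ('a'): new char, reset run to 1
  Position 3 ('b'): new char, reset run to 1
  Position 4 ('c'): new char, reset run to 1
  Position 5 ('b'): new char, reset run to 1
  Position 6 ('a'): new char, reset run to 1
  Position 7 ('a'): continues run of 'a', length=2
  Position 8 ('c'): new char, reset run to 1
  Position 9 ('b'): new char, reset run to 1
  Position 10 ('c'): new char, reset run to 1
  Position 11 ('c'): continues run of 'c', length=2
  Position 12 ('c'): continues run of 'c', length=3
  Position 13 ('a'): new char, reset run to 1
Longest run: 'c' with length 3

3


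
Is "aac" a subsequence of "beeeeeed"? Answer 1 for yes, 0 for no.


Check if "aac" is a subsequence of "beeeeeed"
Greedy scan:
  Position 0 ('b'): no match needed
  Position 1 ('e'): no match needed
  Position 2 ('e'): no match needed
  Position 3 ('e'): no match needed
  Position 4 ('e'): no match needed
  Position 5 ('e'): no match needed
  Position 6 ('e'): no match needed
  Position 7 ('d'): no match needed
Only matched 0/3 characters => not a subsequence

0


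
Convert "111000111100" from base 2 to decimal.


Input: "111000111100" in base 2
Positional expansion:
  Digit '1' (value 1) x 2^11 = 2048
  Digit '1' (value 1) x 2^10 = 1024
  Digit '1' (value 1) x 2^9 = 512
  Digit '0' (value 0) x 2^8 = 0
  Digit '0' (value 0) x 2^7 = 0
  Digit '0' (value 0) x 2^6 = 0
  Digit '1' (value 1) x 2^5 = 32
  Digit '1' (value 1) x 2^4 = 16
  Digit '1' (value 1) x 2^3 = 8
  Digit '1' (value 1) x 2^2 = 4
  Digit '0' (value 0) x 2^1 = 0
  Digit '0' (value 0) x 2^0 = 0
Sum = 3644

3644


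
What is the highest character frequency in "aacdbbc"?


Input: aacdbbc
Character counts:
  'a': 2
  'b': 2
  'c': 2
  'd': 1
Maximum frequency: 2

2


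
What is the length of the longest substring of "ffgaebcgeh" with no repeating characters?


Input: "ffgaebcgeh"
Sliding window (track last position of each char):
  Position 0 ('f'): window [0,0] length 1 -- new best
  Position 1 ('f'): repeat (last at 0), move window start to 1
  Position 1 ('f'): window [1,1] length 1
  Position 2 ('g'): window [1,2] length 2 -- new best
  Position 3 ('a'): window [1,3] length 3 -- new best
  Position 4 ('e'): window [1,4] length 4 -- new best
  Position 5 ('b'): window [1,5] length 5 -- new best
  Position 6 ('c'): window [1,6] length 6 -- new best
  Position 7 ('g'): repeat (last at 2), move window start to 3
  Position 7 ('g'): window [3,7] length 5
  Position 8 ('e'): repeat (last at 4), move window start to 5
  Position 8 ('e'): window [5,8] length 4
  Position 9 ('h'): window [5,9] length 5
Longest substring with no repeats: "fgaebc" with length 6

6


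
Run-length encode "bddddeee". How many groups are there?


Input: bddddeee
Scanning for consecutive runs:
  Group 1: 'b' x 1 (positions 0-0)
  Group 2: 'd' x 4 (positions 1-4)
  Group 3: 'e' x 3 (positions 5-7)
Total groups: 3

3


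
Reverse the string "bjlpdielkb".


Input: bjlpdielkb
Reading characters right to left:
  Position 9: 'b'
  Position 8: 'k'
  Position 7: 'l'
  Position 6: 'e'
  Position 5: 'i'
  Position 4: 'd'
  Position 3: 'p'
  Position 2: 'l'
  Position 1: 'j'
  Position 0: 'b'
Reversed: bkleidpljb

bkleidpljb


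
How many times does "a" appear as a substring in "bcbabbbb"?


Searching for "a" in "bcbabbbb"
Scanning each position:
  Position 0: "b" => no
  Position 1: "c" => no
  Position 2: "b" => no
  Position 3: "a" => MATCH
  Position 4: "b" => no
  Position 5: "b" => no
  Position 6: "b" => no
  Position 7: "b" => no
Total occurrences: 1

1


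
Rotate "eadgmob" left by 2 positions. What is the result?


Input: "eadgmob", rotate left by 2
First 2 characters: "ea"
Remaining characters: "dgmob"
Concatenate remaining + first: "dgmob" + "ea" = "dgmobea"

dgmobea


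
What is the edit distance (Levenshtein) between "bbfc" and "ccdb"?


Computing edit distance: "bbfc" -> "ccdb"
DP table:
           c    c    d    b
      0    1    2    3    4
  b   1    1    2    3    3
  b   2    2    2    3    3
  f   3    3    3    3    4
  c   4    3    3    4    4
Edit distance = dp[4][4] = 4

4


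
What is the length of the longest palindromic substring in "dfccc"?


Input: "dfccc"
Checking substrings for palindromes:
  [2:5] "ccc" (len 3) => palindrome
  [2:4] "cc" (len 2) => palindrome
  [3:5] "cc" (len 2) => palindrome
Longest palindromic substring: "ccc" with length 3

3


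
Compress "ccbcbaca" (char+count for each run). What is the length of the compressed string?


Input: ccbcbaca
Runs:
  'c' x 2 => "c2"
  'b' x 1 => "b1"
  'c' x 1 => "c1"
  'b' x 1 => "b1"
  'a' x 1 => "a1"
  'c' x 1 => "c1"
  'a' x 1 => "a1"
Compressed: "c2b1c1b1a1c1a1"
Compressed length: 14

14


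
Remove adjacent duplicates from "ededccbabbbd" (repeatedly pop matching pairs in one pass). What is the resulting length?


Input: ededccbabbbd
Stack-based adjacent duplicate removal:
  Read 'e': push. Stack: e
  Read 'd': push. Stack: ed
  Read 'e': push. Stack: ede
  Read 'd': push. Stack: eded
  Read 'c': push. Stack: ededc
  Read 'c': matches stack top 'c' => pop. Stack: eded
  Read 'b': push. Stack: ededb
  Read 'a': push. Stack: ededba
  Read 'b': push. Stack: ededbab
  Read 'b': matches stack top 'b' => pop. Stack: ededba
  Read 'b': push. Stack: ededbab
  Read 'd': push. Stack: ededbabd
Final stack: "ededbabd" (length 8)

8


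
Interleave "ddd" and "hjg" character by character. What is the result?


Interleaving "ddd" and "hjg":
  Position 0: 'd' from first, 'h' from second => "dh"
  Position 1: 'd' from first, 'j' from second => "dj"
  Position 2: 'd' from first, 'g' from second => "dg"
Result: dhdjdg

dhdjdg


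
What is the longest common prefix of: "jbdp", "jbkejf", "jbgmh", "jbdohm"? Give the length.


Words: jbdp, jbkejf, jbgmh, jbdohm
  Position 0: all 'j' => match
  Position 1: all 'b' => match
  Position 2: ('d', 'k', 'g', 'd') => mismatch, stop
LCP = "jb" (length 2)

2


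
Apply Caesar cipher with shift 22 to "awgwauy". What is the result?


Caesar cipher: shift "awgwauy" by 22
  'a' (pos 0) + 22 = pos 22 = 'w'
  'w' (pos 22) + 22 = pos 18 = 's'
  'g' (pos 6) + 22 = pos 2 = 'c'
  'w' (pos 22) + 22 = pos 18 = 's'
  'a' (pos 0) + 22 = pos 22 = 'w'
  'u' (pos 20) + 22 = pos 16 = 'q'
  'y' (pos 24) + 22 = pos 20 = 'u'
Result: wscswqu

wscswqu


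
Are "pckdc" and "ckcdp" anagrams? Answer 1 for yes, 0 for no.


Strings: "pckdc", "ckcdp"
Sorted first:  ccdkp
Sorted second: ccdkp
Sorted forms match => anagrams

1


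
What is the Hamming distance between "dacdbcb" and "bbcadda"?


Comparing "dacdbcb" and "bbcadda" position by position:
  Position 0: 'd' vs 'b' => differ
  Position 1: 'a' vs 'b' => differ
  Position 2: 'c' vs 'c' => same
  Position 3: 'd' vs 'a' => differ
  Position 4: 'b' vs 'd' => differ
  Position 5: 'c' vs 'd' => differ
  Position 6: 'b' vs 'a' => differ
Total differences (Hamming distance): 6

6


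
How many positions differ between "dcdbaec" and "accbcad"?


Comparing "dcdbaec" and "accbcad" position by position:
  Position 0: 'd' vs 'a' => DIFFER
  Position 1: 'c' vs 'c' => same
  Position 2: 'd' vs 'c' => DIFFER
  Position 3: 'b' vs 'b' => same
  Position 4: 'a' vs 'c' => DIFFER
  Position 5: 'e' vs 'a' => DIFFER
  Position 6: 'c' vs 'd' => DIFFER
Positions that differ: 5

5


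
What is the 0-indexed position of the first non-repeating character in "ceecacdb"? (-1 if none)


Input: ceecacdb
Character frequencies:
  'a': 1
  'b': 1
  'c': 3
  'd': 1
  'e': 2
Scanning left to right for freq == 1:
  Position 0 ('c'): freq=3, skip
  Position 1 ('e'): freq=2, skip
  Position 2 ('e'): freq=2, skip
  Position 3 ('c'): freq=3, skip
  Position 4 ('a'): unique! => answer = 4

4


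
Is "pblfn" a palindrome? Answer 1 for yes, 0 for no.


Input: pblfn
Reversed: nflbp
  Compare pos 0 ('p') with pos 4 ('n'): MISMATCH
  Compare pos 1 ('b') with pos 3 ('f'): MISMATCH
Result: not a palindrome

0


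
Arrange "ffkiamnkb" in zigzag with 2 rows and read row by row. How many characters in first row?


Zigzag "ffkiamnkb" into 2 rows:
Placing characters:
  'f' => row 0
  'f' => row 1
  'k' => row 0
  'i' => row 1
  'a' => row 0
  'm' => row 1
  'n' => row 0
  'k' => row 1
  'b' => row 0
Rows:
  Row 0: "fkanb"
  Row 1: "fimk"
First row length: 5

5


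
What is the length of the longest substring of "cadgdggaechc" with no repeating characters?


Input: "cadgdggaechc"
Sliding window (track last position of each char):
  Position 0 ('c'): window [0,0] length 1 -- new best
  Position 1 ('a'): window [0,1] length 2 -- new best
  Position 2 ('d'): window [0,2] length 3 -- new best
  Position 3 ('g'): window [0,3] length 4 -- new best
  Position 4 ('d'): repeat (last at 2), move window start to 3
  Position 4 ('d'): window [3,4] length 2
  Position 5 ('g'): repeat (last at 3), move window start to 4
  Position 5 ('g'): window [4,5] length 2
  Position 6 ('g'): repeat (last at 5), move window start to 6
  Position 6 ('g'): window [6,6] length 1
  Position 7 ('a'): window [6,7] length 2
  Position 8 ('e'): window [6,8] length 3
  Position 9 ('c'): window [6,9] length 4
  Position 10 ('h'): window [6,10] length 5 -- new best
  Position 11 ('c'): repeat (last at 9), move window start to 10
  Position 11 ('c'): window [10,11] length 2
Longest substring with no repeats: "gaech" with length 5

5


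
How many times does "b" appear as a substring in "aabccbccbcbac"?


Searching for "b" in "aabccbccbcbac"
Scanning each position:
  Position 0: "a" => no
  Position 1: "a" => no
  Position 2: "b" => MATCH
  Position 3: "c" => no
  Position 4: "c" => no
  Position 5: "b" => MATCH
  Position 6: "c" => no
  Position 7: "c" => no
  Position 8: "b" => MATCH
  Position 9: "c" => no
  Position 10: "b" => MATCH
  Position 11: "a" => no
  Position 12: "c" => no
Total occurrences: 4

4


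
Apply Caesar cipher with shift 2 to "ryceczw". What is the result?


Caesar cipher: shift "ryceczw" by 2
  'r' (pos 17) + 2 = pos 19 = 't'
  'y' (pos 24) + 2 = pos 0 = 'a'
  'c' (pos 2) + 2 = pos 4 = 'e'
  'e' (pos 4) + 2 = pos 6 = 'g'
  'c' (pos 2) + 2 = pos 4 = 'e'
  'z' (pos 25) + 2 = pos 1 = 'b'
  'w' (pos 22) + 2 = pos 24 = 'y'
Result: taegeby

taegeby


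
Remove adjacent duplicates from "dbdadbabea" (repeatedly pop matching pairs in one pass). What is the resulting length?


Input: dbdadbabea
Stack-based adjacent duplicate removal:
  Read 'd': push. Stack: d
  Read 'b': push. Stack: db
  Read 'd': push. Stack: dbd
  Read 'a': push. Stack: dbda
  Read 'd': push. Stack: dbdad
  Read 'b': push. Stack: dbdadb
  Read 'a': push. Stack: dbdadba
  Read 'b': push. Stack: dbdadbab
  Read 'e': push. Stack: dbdadbabe
  Read 'a': push. Stack: dbdadbabea
Final stack: "dbdadbabea" (length 10)

10


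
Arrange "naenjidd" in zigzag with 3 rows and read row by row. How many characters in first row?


Zigzag "naenjidd" into 3 rows:
Placing characters:
  'n' => row 0
  'a' => row 1
  'e' => row 2
  'n' => row 1
  'j' => row 0
  'i' => row 1
  'd' => row 2
  'd' => row 1
Rows:
  Row 0: "nj"
  Row 1: "anid"
  Row 2: "ed"
First row length: 2

2


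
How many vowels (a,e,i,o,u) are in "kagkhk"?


Input: kagkhk
Checking each character:
  'k' at position 0: consonant
  'a' at position 1: vowel (running total: 1)
  'g' at position 2: consonant
  'k' at position 3: consonant
  'h' at position 4: consonant
  'k' at position 5: consonant
Total vowels: 1

1


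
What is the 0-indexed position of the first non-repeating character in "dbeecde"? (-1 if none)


Input: dbeecde
Character frequencies:
  'b': 1
  'c': 1
  'd': 2
  'e': 3
Scanning left to right for freq == 1:
  Position 0 ('d'): freq=2, skip
  Position 1 ('b'): unique! => answer = 1

1


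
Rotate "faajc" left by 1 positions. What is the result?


Input: "faajc", rotate left by 1
First 1 characters: "f"
Remaining characters: "aajc"
Concatenate remaining + first: "aajc" + "f" = "aajcf"

aajcf


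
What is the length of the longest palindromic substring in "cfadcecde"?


Input: "cfadcecde"
Checking substrings for palindromes:
  [3:8] "dcecd" (len 5) => palindrome
  [4:7] "cec" (len 3) => palindrome
Longest palindromic substring: "dcecd" with length 5

5


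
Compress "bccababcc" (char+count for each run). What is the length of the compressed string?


Input: bccababcc
Runs:
  'b' x 1 => "b1"
  'c' x 2 => "c2"
  'a' x 1 => "a1"
  'b' x 1 => "b1"
  'a' x 1 => "a1"
  'b' x 1 => "b1"
  'c' x 2 => "c2"
Compressed: "b1c2a1b1a1b1c2"
Compressed length: 14

14


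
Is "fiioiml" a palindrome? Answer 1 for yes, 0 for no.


Input: fiioiml
Reversed: lmioiif
  Compare pos 0 ('f') with pos 6 ('l'): MISMATCH
  Compare pos 1 ('i') with pos 5 ('m'): MISMATCH
  Compare pos 2 ('i') with pos 4 ('i'): match
Result: not a palindrome

0


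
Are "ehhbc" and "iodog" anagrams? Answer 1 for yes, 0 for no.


Strings: "ehhbc", "iodog"
Sorted first:  bcehh
Sorted second: dgioo
Differ at position 0: 'b' vs 'd' => not anagrams

0


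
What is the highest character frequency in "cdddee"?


Input: cdddee
Character counts:
  'c': 1
  'd': 3
  'e': 2
Maximum frequency: 3

3


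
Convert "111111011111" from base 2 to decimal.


Input: "111111011111" in base 2
Positional expansion:
  Digit '1' (value 1) x 2^11 = 2048
  Digit '1' (value 1) x 2^10 = 1024
  Digit '1' (value 1) x 2^9 = 512
  Digit '1' (value 1) x 2^8 = 256
  Digit '1' (value 1) x 2^7 = 128
  Digit '1' (value 1) x 2^6 = 64
  Digit '0' (value 0) x 2^5 = 0
  Digit '1' (value 1) x 2^4 = 16
  Digit '1' (value 1) x 2^3 = 8
  Digit '1' (value 1) x 2^2 = 4
  Digit '1' (value 1) x 2^1 = 2
  Digit '1' (value 1) x 2^0 = 1
Sum = 4063

4063


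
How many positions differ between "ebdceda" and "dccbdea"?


Comparing "ebdceda" and "dccbdea" position by position:
  Position 0: 'e' vs 'd' => DIFFER
  Position 1: 'b' vs 'c' => DIFFER
  Position 2: 'd' vs 'c' => DIFFER
  Position 3: 'c' vs 'b' => DIFFER
  Position 4: 'e' vs 'd' => DIFFER
  Position 5: 'd' vs 'e' => DIFFER
  Position 6: 'a' vs 'a' => same
Positions that differ: 6

6


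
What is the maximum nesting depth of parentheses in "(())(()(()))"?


Input: "(())(()(()))"
Tracking depth:
  Position 0 '(': depth becomes 1
  Position 1 '(': depth becomes 2
  Position 2 ')': depth becomes 1
  Position 3 ')': depth becomes 0
  Position 4 '(': depth becomes 1
  Position 5 '(': depth becomes 2
  Position 6 ')': depth becomes 1
  Position 7 '(': depth becomes 2
  Position 8 '(': depth becomes 3
  Position 9 ')': depth becomes 2
  Position 10 ')': depth becomes 1
  Position 11 ')': depth becomes 0
Maximum depth reached: 3

3


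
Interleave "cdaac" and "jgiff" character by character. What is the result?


Interleaving "cdaac" and "jgiff":
  Position 0: 'c' from first, 'j' from second => "cj"
  Position 1: 'd' from first, 'g' from second => "dg"
  Position 2: 'a' from first, 'i' from second => "ai"
  Position 3: 'a' from first, 'f' from second => "af"
  Position 4: 'c' from first, 'f' from second => "cf"
Result: cjdgaiafcf

cjdgaiafcf


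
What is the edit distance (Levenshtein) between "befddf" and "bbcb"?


Computing edit distance: "befddf" -> "bbcb"
DP table:
           b    b    c    b
      0    1    2    3    4
  b   1    0    1    2    3
  e   2    1    1    2    3
  f   3    2    2    2    3
  d   4    3    3    3    3
  d   5    4    4    4    4
  f   6    5    5    5    5
Edit distance = dp[6][4] = 5

5


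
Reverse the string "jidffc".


Input: jidffc
Reading characters right to left:
  Position 5: 'c'
  Position 4: 'f'
  Position 3: 'f'
  Position 2: 'd'
  Position 1: 'i'
  Position 0: 'j'
Reversed: cffdij

cffdij


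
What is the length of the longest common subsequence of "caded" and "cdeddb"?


LCS of "caded" and "cdeddb"
DP table:
           c    d    e    d    d    b
      0    0    0    0    0    0    0
  c   0    1    1    1    1    1    1
  a   0    1    1    1    1    1    1
  d   0    1    2    2    2    2    2
  e   0    1    2    3    3    3    3
  d   0    1    2    3    4    4    4
LCS length = dp[5][6] = 4

4


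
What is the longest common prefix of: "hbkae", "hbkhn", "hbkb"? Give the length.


Words: hbkae, hbkhn, hbkb
  Position 0: all 'h' => match
  Position 1: all 'b' => match
  Position 2: all 'k' => match
  Position 3: ('a', 'h', 'b') => mismatch, stop
LCP = "hbk" (length 3)

3


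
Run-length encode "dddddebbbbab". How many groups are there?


Input: dddddebbbbab
Scanning for consecutive runs:
  Group 1: 'd' x 5 (positions 0-4)
  Group 2: 'e' x 1 (positions 5-5)
  Group 3: 'b' x 4 (positions 6-9)
  Group 4: 'a' x 1 (positions 10-10)
  Group 5: 'b' x 1 (positions 11-11)
Total groups: 5

5


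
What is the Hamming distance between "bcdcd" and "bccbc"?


Comparing "bcdcd" and "bccbc" position by position:
  Position 0: 'b' vs 'b' => same
  Position 1: 'c' vs 'c' => same
  Position 2: 'd' vs 'c' => differ
  Position 3: 'c' vs 'b' => differ
  Position 4: 'd' vs 'c' => differ
Total differences (Hamming distance): 3

3


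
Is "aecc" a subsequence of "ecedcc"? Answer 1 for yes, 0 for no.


Check if "aecc" is a subsequence of "ecedcc"
Greedy scan:
  Position 0 ('e'): no match needed
  Position 1 ('c'): no match needed
  Position 2 ('e'): no match needed
  Position 3 ('d'): no match needed
  Position 4 ('c'): no match needed
  Position 5 ('c'): no match needed
Only matched 0/4 characters => not a subsequence

0


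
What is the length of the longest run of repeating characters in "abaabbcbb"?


Input: "abaabbcbb"
Scanning for longest run:
  Position 1 ('b'): new char, reset run to 1
  Position 2 ('a'): new char, reset run to 1
  Position 3 ('a'): continues run of 'a', length=2
  Position 4 ('b'): new char, reset run to 1
  Position 5 ('b'): continues run of 'b', length=2
  Position 6 ('c'): new char, reset run to 1
  Position 7 ('b'): new char, reset run to 1
  Position 8 ('b'): continues run of 'b', length=2
Longest run: 'a' with length 2

2


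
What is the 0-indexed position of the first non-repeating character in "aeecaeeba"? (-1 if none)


Input: aeecaeeba
Character frequencies:
  'a': 3
  'b': 1
  'c': 1
  'e': 4
Scanning left to right for freq == 1:
  Position 0 ('a'): freq=3, skip
  Position 1 ('e'): freq=4, skip
  Position 2 ('e'): freq=4, skip
  Position 3 ('c'): unique! => answer = 3

3


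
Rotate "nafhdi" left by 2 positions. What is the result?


Input: "nafhdi", rotate left by 2
First 2 characters: "na"
Remaining characters: "fhdi"
Concatenate remaining + first: "fhdi" + "na" = "fhdina"

fhdina


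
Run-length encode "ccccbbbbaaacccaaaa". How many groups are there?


Input: ccccbbbbaaacccaaaa
Scanning for consecutive runs:
  Group 1: 'c' x 4 (positions 0-3)
  Group 2: 'b' x 4 (positions 4-7)
  Group 3: 'a' x 3 (positions 8-10)
  Group 4: 'c' x 3 (positions 11-13)
  Group 5: 'a' x 4 (positions 14-17)
Total groups: 5

5


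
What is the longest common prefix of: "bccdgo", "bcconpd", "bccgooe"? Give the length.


Words: bccdgo, bcconpd, bccgooe
  Position 0: all 'b' => match
  Position 1: all 'c' => match
  Position 2: all 'c' => match
  Position 3: ('d', 'o', 'g') => mismatch, stop
LCP = "bcc" (length 3)

3


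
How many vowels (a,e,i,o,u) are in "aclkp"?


Input: aclkp
Checking each character:
  'a' at position 0: vowel (running total: 1)
  'c' at position 1: consonant
  'l' at position 2: consonant
  'k' at position 3: consonant
  'p' at position 4: consonant
Total vowels: 1

1


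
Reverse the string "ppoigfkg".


Input: ppoigfkg
Reading characters right to left:
  Position 7: 'g'
  Position 6: 'k'
  Position 5: 'f'
  Position 4: 'g'
  Position 3: 'i'
  Position 2: 'o'
  Position 1: 'p'
  Position 0: 'p'
Reversed: gkfgiopp

gkfgiopp


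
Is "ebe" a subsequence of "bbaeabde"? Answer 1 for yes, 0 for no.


Check if "ebe" is a subsequence of "bbaeabde"
Greedy scan:
  Position 0 ('b'): no match needed
  Position 1 ('b'): no match needed
  Position 2 ('a'): no match needed
  Position 3 ('e'): matches sub[0] = 'e'
  Position 4 ('a'): no match needed
  Position 5 ('b'): matches sub[1] = 'b'
  Position 6 ('d'): no match needed
  Position 7 ('e'): matches sub[2] = 'e'
All 3 characters matched => is a subsequence

1


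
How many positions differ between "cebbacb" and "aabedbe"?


Comparing "cebbacb" and "aabedbe" position by position:
  Position 0: 'c' vs 'a' => DIFFER
  Position 1: 'e' vs 'a' => DIFFER
  Position 2: 'b' vs 'b' => same
  Position 3: 'b' vs 'e' => DIFFER
  Position 4: 'a' vs 'd' => DIFFER
  Position 5: 'c' vs 'b' => DIFFER
  Position 6: 'b' vs 'e' => DIFFER
Positions that differ: 6

6


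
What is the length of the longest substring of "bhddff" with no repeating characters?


Input: "bhddff"
Sliding window (track last position of each char):
  Position 0 ('b'): window [0,0] length 1 -- new best
  Position 1 ('h'): window [0,1] length 2 -- new best
  Position 2 ('d'): window [0,2] length 3 -- new best
  Position 3 ('d'): repeat (last at 2), move window start to 3
  Position 3 ('d'): window [3,3] length 1
  Position 4 ('f'): window [3,4] length 2
  Position 5 ('f'): repeat (last at 4), move window start to 5
  Position 5 ('f'): window [5,5] length 1
Longest substring with no repeats: "bhd" with length 3

3


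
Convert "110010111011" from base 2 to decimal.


Input: "110010111011" in base 2
Positional expansion:
  Digit '1' (value 1) x 2^11 = 2048
  Digit '1' (value 1) x 2^10 = 1024
  Digit '0' (value 0) x 2^9 = 0
  Digit '0' (value 0) x 2^8 = 0
  Digit '1' (value 1) x 2^7 = 128
  Digit '0' (value 0) x 2^6 = 0
  Digit '1' (value 1) x 2^5 = 32
  Digit '1' (value 1) x 2^4 = 16
  Digit '1' (value 1) x 2^3 = 8
  Digit '0' (value 0) x 2^2 = 0
  Digit '1' (value 1) x 2^1 = 2
  Digit '1' (value 1) x 2^0 = 1
Sum = 3259

3259


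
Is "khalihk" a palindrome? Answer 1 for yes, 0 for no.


Input: khalihk
Reversed: khilahk
  Compare pos 0 ('k') with pos 6 ('k'): match
  Compare pos 1 ('h') with pos 5 ('h'): match
  Compare pos 2 ('a') with pos 4 ('i'): MISMATCH
Result: not a palindrome

0


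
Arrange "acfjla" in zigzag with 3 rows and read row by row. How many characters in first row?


Zigzag "acfjla" into 3 rows:
Placing characters:
  'a' => row 0
  'c' => row 1
  'f' => row 2
  'j' => row 1
  'l' => row 0
  'a' => row 1
Rows:
  Row 0: "al"
  Row 1: "cja"
  Row 2: "f"
First row length: 2

2


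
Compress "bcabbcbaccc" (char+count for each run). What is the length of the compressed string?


Input: bcabbcbaccc
Runs:
  'b' x 1 => "b1"
  'c' x 1 => "c1"
  'a' x 1 => "a1"
  'b' x 2 => "b2"
  'c' x 1 => "c1"
  'b' x 1 => "b1"
  'a' x 1 => "a1"
  'c' x 3 => "c3"
Compressed: "b1c1a1b2c1b1a1c3"
Compressed length: 16

16


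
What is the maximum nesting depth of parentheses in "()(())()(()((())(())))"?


Input: "()(())()(()((())(())))"
Tracking depth:
  Position 0 '(': depth becomes 1
  Position 1 ')': depth becomes 0
  Position 2 '(': depth becomes 1
  Position 3 '(': depth becomes 2
  Position 4 ')': depth becomes 1
  Position 5 ')': depth becomes 0
  Position 6 '(': depth becomes 1
  Position 7 ')': depth becomes 0
  Position 8 '(': depth becomes 1
  Position 9 '(': depth becomes 2
  Position 10 ')': depth becomes 1
  Position 11 '(': depth becomes 2
  Position 12 '(': depth becomes 3
  Position 13 '(': depth becomes 4
  Position 14 ')': depth becomes 3
  Position 15 ')': depth becomes 2
  Position 16 '(': depth becomes 3
  Position 17 '(': depth becomes 4
  Position 18 ')': depth becomes 3
  Position 19 ')': depth becomes 2
  Position 20 ')': depth becomes 1
  Position 21 ')': depth becomes 0
Maximum depth reached: 4

4


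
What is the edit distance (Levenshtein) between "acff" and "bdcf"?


Computing edit distance: "acff" -> "bdcf"
DP table:
           b    d    c    f
      0    1    2    3    4
  a   1    1    2    3    4
  c   2    2    2    2    3
  f   3    3    3    3    2
  f   4    4    4    4    3
Edit distance = dp[4][4] = 3

3


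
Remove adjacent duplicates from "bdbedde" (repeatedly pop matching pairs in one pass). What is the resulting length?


Input: bdbedde
Stack-based adjacent duplicate removal:
  Read 'b': push. Stack: b
  Read 'd': push. Stack: bd
  Read 'b': push. Stack: bdb
  Read 'e': push. Stack: bdbe
  Read 'd': push. Stack: bdbed
  Read 'd': matches stack top 'd' => pop. Stack: bdbe
  Read 'e': matches stack top 'e' => pop. Stack: bdb
Final stack: "bdb" (length 3)

3


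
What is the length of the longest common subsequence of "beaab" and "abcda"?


LCS of "beaab" and "abcda"
DP table:
           a    b    c    d    a
      0    0    0    0    0    0
  b   0    0    1    1    1    1
  e   0    0    1    1    1    1
  a   0    1    1    1    1    2
  a   0    1    1    1    1    2
  b   0    1    2    2    2    2
LCS length = dp[5][5] = 2

2


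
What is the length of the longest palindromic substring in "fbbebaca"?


Input: "fbbebaca"
Checking substrings for palindromes:
  [2:5] "beb" (len 3) => palindrome
  [5:8] "aca" (len 3) => palindrome
  [1:3] "bb" (len 2) => palindrome
Longest palindromic substring: "beb" with length 3

3


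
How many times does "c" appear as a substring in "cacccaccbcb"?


Searching for "c" in "cacccaccbcb"
Scanning each position:
  Position 0: "c" => MATCH
  Position 1: "a" => no
  Position 2: "c" => MATCH
  Position 3: "c" => MATCH
  Position 4: "c" => MATCH
  Position 5: "a" => no
  Position 6: "c" => MATCH
  Position 7: "c" => MATCH
  Position 8: "b" => no
  Position 9: "c" => MATCH
  Position 10: "b" => no
Total occurrences: 7

7


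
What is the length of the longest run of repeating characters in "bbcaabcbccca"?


Input: "bbcaabcbccca"
Scanning for longest run:
  Position 1 ('b'): continues run of 'b', length=2
  Position 2 ('c'): new char, reset run to 1
  Position 3 ('a'): new char, reset run to 1
  Position 4 ('a'): continues run of 'a', length=2
  Position 5 ('b'): new char, reset run to 1
  Position 6 ('c'): new char, reset run to 1
  Position 7 ('b'): new char, reset run to 1
  Position 8 ('c'): new char, reset run to 1
  Position 9 ('c'): continues run of 'c', length=2
  Position 10 ('c'): continues run of 'c', length=3
  Position 11 ('a'): new char, reset run to 1
Longest run: 'c' with length 3

3


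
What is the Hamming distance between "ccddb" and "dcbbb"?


Comparing "ccddb" and "dcbbb" position by position:
  Position 0: 'c' vs 'd' => differ
  Position 1: 'c' vs 'c' => same
  Position 2: 'd' vs 'b' => differ
  Position 3: 'd' vs 'b' => differ
  Position 4: 'b' vs 'b' => same
Total differences (Hamming distance): 3

3


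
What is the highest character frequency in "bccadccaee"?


Input: bccadccaee
Character counts:
  'a': 2
  'b': 1
  'c': 4
  'd': 1
  'e': 2
Maximum frequency: 4

4


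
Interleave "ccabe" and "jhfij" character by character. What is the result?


Interleaving "ccabe" and "jhfij":
  Position 0: 'c' from first, 'j' from second => "cj"
  Position 1: 'c' from first, 'h' from second => "ch"
  Position 2: 'a' from first, 'f' from second => "af"
  Position 3: 'b' from first, 'i' from second => "bi"
  Position 4: 'e' from first, 'j' from second => "ej"
Result: cjchafbiej

cjchafbiej


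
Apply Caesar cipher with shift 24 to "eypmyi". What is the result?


Caesar cipher: shift "eypmyi" by 24
  'e' (pos 4) + 24 = pos 2 = 'c'
  'y' (pos 24) + 24 = pos 22 = 'w'
  'p' (pos 15) + 24 = pos 13 = 'n'
  'm' (pos 12) + 24 = pos 10 = 'k'
  'y' (pos 24) + 24 = pos 22 = 'w'
  'i' (pos 8) + 24 = pos 6 = 'g'
Result: cwnkwg

cwnkwg


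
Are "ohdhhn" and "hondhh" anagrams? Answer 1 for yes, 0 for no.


Strings: "ohdhhn", "hondhh"
Sorted first:  dhhhno
Sorted second: dhhhno
Sorted forms match => anagrams

1


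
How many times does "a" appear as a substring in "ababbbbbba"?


Searching for "a" in "ababbbbbba"
Scanning each position:
  Position 0: "a" => MATCH
  Position 1: "b" => no
  Position 2: "a" => MATCH
  Position 3: "b" => no
  Position 4: "b" => no
  Position 5: "b" => no
  Position 6: "b" => no
  Position 7: "b" => no
  Position 8: "b" => no
  Position 9: "a" => MATCH
Total occurrences: 3

3


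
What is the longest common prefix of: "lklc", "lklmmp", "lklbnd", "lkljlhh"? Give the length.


Words: lklc, lklmmp, lklbnd, lkljlhh
  Position 0: all 'l' => match
  Position 1: all 'k' => match
  Position 2: all 'l' => match
  Position 3: ('c', 'm', 'b', 'j') => mismatch, stop
LCP = "lkl" (length 3)

3


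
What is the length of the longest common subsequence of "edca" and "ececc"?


LCS of "edca" and "ececc"
DP table:
           e    c    e    c    c
      0    0    0    0    0    0
  e   0    1    1    1    1    1
  d   0    1    1    1    1    1
  c   0    1    2    2    2    2
  a   0    1    2    2    2    2
LCS length = dp[4][5] = 2

2


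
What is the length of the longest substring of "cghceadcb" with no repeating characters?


Input: "cghceadcb"
Sliding window (track last position of each char):
  Position 0 ('c'): window [0,0] length 1 -- new best
  Position 1 ('g'): window [0,1] length 2 -- new best
  Position 2 ('h'): window [0,2] length 3 -- new best
  Position 3 ('c'): repeat (last at 0), move window start to 1
  Position 3 ('c'): window [1,3] length 3
  Position 4 ('e'): window [1,4] length 4 -- new best
  Position 5 ('a'): window [1,5] length 5 -- new best
  Position 6 ('d'): window [1,6] length 6 -- new best
  Position 7 ('c'): repeat (last at 3), move window start to 4
  Position 7 ('c'): window [4,7] length 4
  Position 8 ('b'): window [4,8] length 5
Longest substring with no repeats: "ghcead" with length 6

6


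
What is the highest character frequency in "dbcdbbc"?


Input: dbcdbbc
Character counts:
  'b': 3
  'c': 2
  'd': 2
Maximum frequency: 3

3


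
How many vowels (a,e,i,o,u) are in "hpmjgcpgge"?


Input: hpmjgcpgge
Checking each character:
  'h' at position 0: consonant
  'p' at position 1: consonant
  'm' at position 2: consonant
  'j' at position 3: consonant
  'g' at position 4: consonant
  'c' at position 5: consonant
  'p' at position 6: consonant
  'g' at position 7: consonant
  'g' at position 8: consonant
  'e' at position 9: vowel (running total: 1)
Total vowels: 1

1


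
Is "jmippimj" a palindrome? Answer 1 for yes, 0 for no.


Input: jmippimj
Reversed: jmippimj
  Compare pos 0 ('j') with pos 7 ('j'): match
  Compare pos 1 ('m') with pos 6 ('m'): match
  Compare pos 2 ('i') with pos 5 ('i'): match
  Compare pos 3 ('p') with pos 4 ('p'): match
Result: palindrome

1


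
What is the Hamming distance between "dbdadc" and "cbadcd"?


Comparing "dbdadc" and "cbadcd" position by position:
  Position 0: 'd' vs 'c' => differ
  Position 1: 'b' vs 'b' => same
  Position 2: 'd' vs 'a' => differ
  Position 3: 'a' vs 'd' => differ
  Position 4: 'd' vs 'c' => differ
  Position 5: 'c' vs 'd' => differ
Total differences (Hamming distance): 5

5


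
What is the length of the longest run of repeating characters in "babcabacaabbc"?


Input: "babcabacaabbc"
Scanning for longest run:
  Position 1 ('a'): new char, reset run to 1
  Position 2 ('b'): new char, reset run to 1
  Position 3 ('c'): new char, reset run to 1
  Position 4 ('a'): new char, reset run to 1
  Position 5 ('b'): new char, reset run to 1
  Position 6 ('a'): new char, reset run to 1
  Position 7 ('c'): new char, reset run to 1
  Position 8 ('a'): new char, reset run to 1
  Position 9 ('a'): continues run of 'a', length=2
  Position 10 ('b'): new char, reset run to 1
  Position 11 ('b'): continues run of 'b', length=2
  Position 12 ('c'): new char, reset run to 1
Longest run: 'a' with length 2

2


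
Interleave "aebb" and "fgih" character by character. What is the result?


Interleaving "aebb" and "fgih":
  Position 0: 'a' from first, 'f' from second => "af"
  Position 1: 'e' from first, 'g' from second => "eg"
  Position 2: 'b' from first, 'i' from second => "bi"
  Position 3: 'b' from first, 'h' from second => "bh"
Result: afegbibh

afegbibh


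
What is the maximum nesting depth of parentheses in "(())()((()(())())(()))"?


Input: "(())()((()(())())(()))"
Tracking depth:
  Position 0 '(': depth becomes 1
  Position 1 '(': depth becomes 2
  Position 2 ')': depth becomes 1
  Position 3 ')': depth becomes 0
  Position 4 '(': depth becomes 1
  Position 5 ')': depth becomes 0
  Position 6 '(': depth becomes 1
  Position 7 '(': depth becomes 2
  Position 8 '(': depth becomes 3
  Position 9 ')': depth becomes 2
  Position 10 '(': depth becomes 3
  Position 11 '(': depth becomes 4
  Position 12 ')': depth becomes 3
  Position 13 ')': depth becomes 2
  Position 14 '(': depth becomes 3
  Position 15 ')': depth becomes 2
  Position 16 ')': depth becomes 1
  Position 17 '(': depth becomes 2
  Position 18 '(': depth becomes 3
  Position 19 ')': depth becomes 2
  Position 20 ')': depth becomes 1
  Position 21 ')': depth becomes 0
Maximum depth reached: 4

4


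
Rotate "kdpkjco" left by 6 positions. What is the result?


Input: "kdpkjco", rotate left by 6
First 6 characters: "kdpkjc"
Remaining characters: "o"
Concatenate remaining + first: "o" + "kdpkjc" = "okdpkjc"

okdpkjc


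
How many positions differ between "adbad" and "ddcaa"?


Comparing "adbad" and "ddcaa" position by position:
  Position 0: 'a' vs 'd' => DIFFER
  Position 1: 'd' vs 'd' => same
  Position 2: 'b' vs 'c' => DIFFER
  Position 3: 'a' vs 'a' => same
  Position 4: 'd' vs 'a' => DIFFER
Positions that differ: 3

3
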